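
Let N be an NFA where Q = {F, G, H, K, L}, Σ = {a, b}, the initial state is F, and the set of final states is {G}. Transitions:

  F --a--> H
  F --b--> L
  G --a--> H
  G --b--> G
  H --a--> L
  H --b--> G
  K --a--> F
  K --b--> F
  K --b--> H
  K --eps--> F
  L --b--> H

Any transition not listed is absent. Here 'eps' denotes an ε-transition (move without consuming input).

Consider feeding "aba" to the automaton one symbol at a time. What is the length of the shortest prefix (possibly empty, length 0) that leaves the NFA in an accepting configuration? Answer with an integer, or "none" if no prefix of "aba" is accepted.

2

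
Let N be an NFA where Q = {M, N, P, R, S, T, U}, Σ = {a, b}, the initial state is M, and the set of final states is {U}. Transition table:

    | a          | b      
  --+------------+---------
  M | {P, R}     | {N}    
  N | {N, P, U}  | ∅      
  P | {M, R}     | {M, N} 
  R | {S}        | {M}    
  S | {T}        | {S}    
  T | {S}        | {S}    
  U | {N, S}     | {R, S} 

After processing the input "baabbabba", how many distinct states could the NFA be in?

5

Start in {M}.
Read 'b': {M} → {N}.
Read 'a': {N} → {N, P, U}.
Read 'a': {N, P, U} → {M, N, P, R, S, U}.
Read 'b': {M, N, P, R, S, U} → {M, N, R, S}.
Read 'b': {M, N, R, S} → {M, N, S}.
Read 'a': {M, N, S} → {N, P, R, T, U}.
Read 'b': {N, P, R, T, U} → {M, N, R, S}.
Read 'b': {M, N, R, S} → {M, N, S}.
Read 'a': {M, N, S} → {N, P, R, T, U}.
That set has 5 states.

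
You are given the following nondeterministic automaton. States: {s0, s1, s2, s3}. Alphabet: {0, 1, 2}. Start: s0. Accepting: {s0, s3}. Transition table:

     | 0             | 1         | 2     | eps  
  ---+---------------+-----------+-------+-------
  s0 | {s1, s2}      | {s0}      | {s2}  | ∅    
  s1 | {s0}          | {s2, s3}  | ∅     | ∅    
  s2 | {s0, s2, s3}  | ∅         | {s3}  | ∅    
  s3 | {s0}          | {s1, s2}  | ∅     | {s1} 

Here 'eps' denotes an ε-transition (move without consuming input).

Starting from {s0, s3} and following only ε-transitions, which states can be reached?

{s0, s1, s3}

Begin with {s0, s3}.
ε-move s3 → s1; add s1.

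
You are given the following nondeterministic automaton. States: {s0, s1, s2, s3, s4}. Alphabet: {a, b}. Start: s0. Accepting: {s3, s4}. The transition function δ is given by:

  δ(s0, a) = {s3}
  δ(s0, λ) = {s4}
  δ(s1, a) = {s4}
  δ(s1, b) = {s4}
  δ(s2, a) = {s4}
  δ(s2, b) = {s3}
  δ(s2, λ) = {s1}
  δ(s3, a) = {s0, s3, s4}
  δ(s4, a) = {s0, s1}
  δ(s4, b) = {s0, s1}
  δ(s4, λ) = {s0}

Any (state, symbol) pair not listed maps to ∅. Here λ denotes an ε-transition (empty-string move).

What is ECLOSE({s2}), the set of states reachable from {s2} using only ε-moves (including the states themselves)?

{s1, s2}

Begin with {s2}.
ε-move s2 → s1; add s1.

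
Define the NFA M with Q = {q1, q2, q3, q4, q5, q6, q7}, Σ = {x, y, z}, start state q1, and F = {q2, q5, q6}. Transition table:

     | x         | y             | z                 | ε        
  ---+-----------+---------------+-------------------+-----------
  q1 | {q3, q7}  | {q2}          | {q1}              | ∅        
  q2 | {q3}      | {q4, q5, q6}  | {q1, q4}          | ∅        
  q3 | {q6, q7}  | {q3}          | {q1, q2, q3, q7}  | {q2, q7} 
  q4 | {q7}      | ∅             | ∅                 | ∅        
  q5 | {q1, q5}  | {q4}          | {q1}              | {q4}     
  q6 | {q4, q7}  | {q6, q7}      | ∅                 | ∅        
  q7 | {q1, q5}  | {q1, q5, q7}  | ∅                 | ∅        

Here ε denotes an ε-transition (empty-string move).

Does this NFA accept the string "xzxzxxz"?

Yes

Start in {q1}.
Read 'x': {q1} → {q2, q3, q7}.
Read 'z': {q2, q3, q7} → {q1, q2, q3, q4, q7}.
Read 'x': {q1, q2, q3, q4, q7} → {q1, q2, q3, q4, q5, q6, q7}.
Read 'z': {q1, q2, q3, q4, q5, q6, q7} → {q1, q2, q3, q4, q7}.
Read 'x': {q1, q2, q3, q4, q7} → {q1, q2, q3, q4, q5, q6, q7}.
Read 'x': {q1, q2, q3, q4, q5, q6, q7} → {q1, q2, q3, q4, q5, q6, q7}.
Read 'z': {q1, q2, q3, q4, q5, q6, q7} → {q1, q2, q3, q4, q7}.
The final set {q1, q2, q3, q4, q7} contains the accepting state q2.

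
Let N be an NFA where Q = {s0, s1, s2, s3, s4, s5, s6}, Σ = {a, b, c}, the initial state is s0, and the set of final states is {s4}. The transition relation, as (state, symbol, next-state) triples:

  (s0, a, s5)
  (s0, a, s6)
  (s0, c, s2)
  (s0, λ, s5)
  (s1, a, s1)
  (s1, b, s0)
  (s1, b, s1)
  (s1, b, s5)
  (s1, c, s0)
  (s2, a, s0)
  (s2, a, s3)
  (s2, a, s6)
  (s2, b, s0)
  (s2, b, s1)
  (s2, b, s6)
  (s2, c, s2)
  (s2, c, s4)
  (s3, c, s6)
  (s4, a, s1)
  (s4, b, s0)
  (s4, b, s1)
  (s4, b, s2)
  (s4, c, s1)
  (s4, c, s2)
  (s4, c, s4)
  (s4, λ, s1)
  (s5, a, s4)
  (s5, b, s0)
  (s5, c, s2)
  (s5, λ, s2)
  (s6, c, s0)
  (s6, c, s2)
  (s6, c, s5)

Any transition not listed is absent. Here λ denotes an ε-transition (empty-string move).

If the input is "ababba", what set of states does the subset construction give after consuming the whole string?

Start: ε-closure({s0}) = {s0, s2, s5}.
Read 'a': {s0, s2, s5} → {s0, s1, s2, s3, s4, s5, s6}.
Read 'b': {s0, s1, s2, s3, s4, s5, s6} → {s0, s1, s2, s5, s6}.
Read 'a': {s0, s1, s2, s5, s6} → {s0, s1, s2, s3, s4, s5, s6}.
Read 'b': {s0, s1, s2, s3, s4, s5, s6} → {s0, s1, s2, s5, s6}.
Read 'b': {s0, s1, s2, s5, s6} → {s0, s1, s2, s5, s6}.
Read 'a': {s0, s1, s2, s5, s6} → {s0, s1, s2, s3, s4, s5, s6}.

{s0, s1, s2, s3, s4, s5, s6}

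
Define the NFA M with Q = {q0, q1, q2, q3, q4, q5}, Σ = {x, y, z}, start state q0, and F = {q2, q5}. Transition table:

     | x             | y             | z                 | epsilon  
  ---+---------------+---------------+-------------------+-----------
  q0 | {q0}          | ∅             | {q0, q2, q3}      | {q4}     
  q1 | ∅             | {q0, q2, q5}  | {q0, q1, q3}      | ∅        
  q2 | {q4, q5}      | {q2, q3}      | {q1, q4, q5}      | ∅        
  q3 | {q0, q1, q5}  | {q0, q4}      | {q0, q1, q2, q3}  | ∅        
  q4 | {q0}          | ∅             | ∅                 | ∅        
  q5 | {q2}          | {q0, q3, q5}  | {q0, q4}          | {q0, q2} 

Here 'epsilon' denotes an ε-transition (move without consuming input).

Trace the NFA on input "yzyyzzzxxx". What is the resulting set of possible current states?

Start: ε-closure({q0}) = {q0, q4}.
Read 'y': {q0, q4} → ∅.
The set is empty and remains empty for the remaining 9 symbols.

∅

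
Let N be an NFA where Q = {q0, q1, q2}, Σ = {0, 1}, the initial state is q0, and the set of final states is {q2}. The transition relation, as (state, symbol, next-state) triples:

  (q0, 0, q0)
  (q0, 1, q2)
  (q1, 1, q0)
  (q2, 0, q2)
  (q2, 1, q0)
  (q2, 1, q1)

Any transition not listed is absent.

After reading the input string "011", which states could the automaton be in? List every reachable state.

Start in {q0}.
Read '0': q0→{q0}; now {q0}.
Read '1': q0→{q2}; now {q2}.
Read '1': q2→{q0, q1}; now {q0, q1}.

{q0, q1}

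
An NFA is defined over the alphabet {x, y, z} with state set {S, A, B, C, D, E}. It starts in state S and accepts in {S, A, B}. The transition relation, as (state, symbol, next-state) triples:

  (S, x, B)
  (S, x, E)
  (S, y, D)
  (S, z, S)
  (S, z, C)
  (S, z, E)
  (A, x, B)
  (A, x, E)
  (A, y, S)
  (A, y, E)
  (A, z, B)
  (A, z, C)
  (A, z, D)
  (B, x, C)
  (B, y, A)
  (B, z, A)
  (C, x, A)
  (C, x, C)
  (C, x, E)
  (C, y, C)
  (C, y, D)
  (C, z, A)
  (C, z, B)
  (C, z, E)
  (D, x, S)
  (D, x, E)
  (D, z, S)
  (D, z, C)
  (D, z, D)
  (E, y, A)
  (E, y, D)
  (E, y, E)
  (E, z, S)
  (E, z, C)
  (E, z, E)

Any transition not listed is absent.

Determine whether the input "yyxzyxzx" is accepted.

No

Start in {S}.
Read 'y': {S} → {D}.
Read 'y': {D} → ∅.
The set is empty and remains empty for the remaining 6 symbols.
The final set ∅ contains no accepting state.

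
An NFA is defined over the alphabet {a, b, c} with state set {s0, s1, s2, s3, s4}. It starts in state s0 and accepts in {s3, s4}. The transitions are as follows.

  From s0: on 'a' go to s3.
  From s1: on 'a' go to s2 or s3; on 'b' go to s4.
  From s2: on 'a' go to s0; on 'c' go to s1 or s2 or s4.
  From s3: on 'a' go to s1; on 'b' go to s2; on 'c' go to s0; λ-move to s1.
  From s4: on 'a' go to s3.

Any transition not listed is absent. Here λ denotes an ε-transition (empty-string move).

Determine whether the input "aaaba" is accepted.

Start in {s0}.
Read 'a': {s0} → {s1, s3}.
Read 'a': {s1, s3} → {s1, s2, s3}.
Read 'a': {s1, s2, s3} → {s0, s1, s2, s3}.
Read 'b': {s0, s1, s2, s3} → {s2, s4}.
Read 'a': {s2, s4} → {s0, s1, s3}.
The final set {s0, s1, s3} contains the accepting state s3.

Yes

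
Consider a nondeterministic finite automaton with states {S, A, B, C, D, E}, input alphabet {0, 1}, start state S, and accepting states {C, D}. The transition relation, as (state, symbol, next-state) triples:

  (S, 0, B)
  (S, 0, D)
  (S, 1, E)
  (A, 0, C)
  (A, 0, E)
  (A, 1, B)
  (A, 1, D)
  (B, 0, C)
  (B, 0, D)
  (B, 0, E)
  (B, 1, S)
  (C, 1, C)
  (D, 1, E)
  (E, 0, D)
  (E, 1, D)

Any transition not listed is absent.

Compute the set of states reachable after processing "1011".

{D}

Start in {S}.
Read '1': {S} → {E}.
Read '0': {E} → {D}.
Read '1': {D} → {E}.
Read '1': {E} → {D}.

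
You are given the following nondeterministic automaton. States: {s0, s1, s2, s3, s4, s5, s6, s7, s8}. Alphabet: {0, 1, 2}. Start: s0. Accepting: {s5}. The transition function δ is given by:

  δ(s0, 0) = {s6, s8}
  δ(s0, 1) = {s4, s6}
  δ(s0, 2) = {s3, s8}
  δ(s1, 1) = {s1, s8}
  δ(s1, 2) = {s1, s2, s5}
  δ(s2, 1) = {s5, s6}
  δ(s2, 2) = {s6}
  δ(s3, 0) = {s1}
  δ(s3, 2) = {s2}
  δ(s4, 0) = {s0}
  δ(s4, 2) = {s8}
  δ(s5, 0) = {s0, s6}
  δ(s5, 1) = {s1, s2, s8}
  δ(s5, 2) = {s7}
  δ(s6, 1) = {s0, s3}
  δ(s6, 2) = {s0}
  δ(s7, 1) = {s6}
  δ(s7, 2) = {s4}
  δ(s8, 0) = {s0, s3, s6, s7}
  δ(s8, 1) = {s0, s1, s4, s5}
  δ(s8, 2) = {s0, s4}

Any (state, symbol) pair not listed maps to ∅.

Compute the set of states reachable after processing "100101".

{s0, s1, s3, s4, s5, s6, s8}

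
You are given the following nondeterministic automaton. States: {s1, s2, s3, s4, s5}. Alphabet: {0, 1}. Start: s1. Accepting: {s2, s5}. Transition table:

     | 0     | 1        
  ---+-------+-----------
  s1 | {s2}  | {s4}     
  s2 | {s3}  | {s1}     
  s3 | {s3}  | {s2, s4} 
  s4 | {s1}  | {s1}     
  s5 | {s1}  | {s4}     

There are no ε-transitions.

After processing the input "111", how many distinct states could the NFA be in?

Start in {s1}.
Read '1': s1→{s4}; now {s4}.
Read '1': s4→{s1}; now {s1}.
Read '1': s1→{s4}; now {s4}.
That set has 1 state.

1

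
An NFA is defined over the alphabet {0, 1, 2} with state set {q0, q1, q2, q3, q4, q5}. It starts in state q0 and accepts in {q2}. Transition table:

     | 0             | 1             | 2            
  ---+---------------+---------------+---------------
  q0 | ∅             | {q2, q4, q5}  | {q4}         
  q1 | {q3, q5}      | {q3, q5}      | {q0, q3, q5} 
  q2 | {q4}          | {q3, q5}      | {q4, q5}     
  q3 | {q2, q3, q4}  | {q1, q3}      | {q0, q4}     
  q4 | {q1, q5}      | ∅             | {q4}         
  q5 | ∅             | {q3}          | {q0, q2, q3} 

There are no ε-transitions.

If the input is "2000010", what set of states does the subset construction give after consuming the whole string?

Start in {q0}.
Read '2': {q0} → {q4}.
Read '0': {q4} → {q1, q5}.
Read '0': {q1, q5} → {q3, q5}.
Read '0': {q3, q5} → {q2, q3, q4}.
Read '0': {q2, q3, q4} → {q1, q2, q3, q4, q5}.
Read '1': {q1, q2, q3, q4, q5} → {q1, q3, q5}.
Read '0': {q1, q3, q5} → {q2, q3, q4, q5}.

{q2, q3, q4, q5}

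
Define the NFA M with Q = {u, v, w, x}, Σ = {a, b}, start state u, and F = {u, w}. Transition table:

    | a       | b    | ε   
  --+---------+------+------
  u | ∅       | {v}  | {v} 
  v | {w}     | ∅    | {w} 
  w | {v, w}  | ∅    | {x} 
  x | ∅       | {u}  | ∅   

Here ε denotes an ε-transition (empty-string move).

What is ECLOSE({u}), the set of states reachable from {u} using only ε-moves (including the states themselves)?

{u, v, w, x}

Begin with {u}.
ε-move u → v; add v.
ε-move v → w; add w.
ε-move w → x; add x.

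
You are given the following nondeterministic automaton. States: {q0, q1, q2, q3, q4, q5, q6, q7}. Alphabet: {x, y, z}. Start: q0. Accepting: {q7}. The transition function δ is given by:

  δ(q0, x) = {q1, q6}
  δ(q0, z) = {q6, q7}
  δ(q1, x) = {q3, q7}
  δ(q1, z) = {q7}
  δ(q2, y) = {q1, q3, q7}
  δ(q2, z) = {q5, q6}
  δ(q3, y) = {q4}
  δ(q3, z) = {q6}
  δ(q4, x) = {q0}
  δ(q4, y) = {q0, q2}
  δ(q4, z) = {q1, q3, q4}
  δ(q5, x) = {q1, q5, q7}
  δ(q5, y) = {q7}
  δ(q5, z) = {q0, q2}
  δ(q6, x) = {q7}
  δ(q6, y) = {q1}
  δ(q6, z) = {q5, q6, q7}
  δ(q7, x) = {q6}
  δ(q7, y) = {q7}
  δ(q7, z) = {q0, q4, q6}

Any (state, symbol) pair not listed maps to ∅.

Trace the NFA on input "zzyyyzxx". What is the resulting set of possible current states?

Start in {q0}.
Read 'z': q0→{q6, q7}; now {q6, q7}.
Read 'z': q6→{q5, q6, q7}, q7→{q0, q4, q6}; now {q0, q4, q5, q6, q7}.
Read 'y': q0→∅, q4→{q0, q2}, q5→{q7}, q6→{q1}, q7→{q7}; now {q0, q1, q2, q7}.
Read 'y': q0→∅, q1→∅, q2→{q1, q3, q7}, q7→{q7}; now {q1, q3, q7}.
Read 'y': q1→∅, q3→{q4}, q7→{q7}; now {q4, q7}.
Read 'z': q4→{q1, q3, q4}, q7→{q0, q4, q6}; now {q0, q1, q3, q4, q6}.
Read 'x': q0→{q1, q6}, q1→{q3, q7}, q3→∅, q4→{q0}, q6→{q7}; now {q0, q1, q3, q6, q7}.
Read 'x': q0→{q1, q6}, q1→{q3, q7}, q3→∅, q6→{q7}, q7→{q6}; now {q1, q3, q6, q7}.

{q1, q3, q6, q7}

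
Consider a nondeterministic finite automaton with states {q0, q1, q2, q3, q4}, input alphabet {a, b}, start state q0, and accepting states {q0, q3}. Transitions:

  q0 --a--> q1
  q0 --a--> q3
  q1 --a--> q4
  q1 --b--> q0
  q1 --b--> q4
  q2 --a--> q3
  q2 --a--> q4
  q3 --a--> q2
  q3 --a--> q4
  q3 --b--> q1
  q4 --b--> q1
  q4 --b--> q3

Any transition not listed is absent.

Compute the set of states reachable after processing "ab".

Start in {q0}.
Read 'a': {q0} → {q1, q3}.
Read 'b': {q1, q3} → {q0, q1, q4}.

{q0, q1, q4}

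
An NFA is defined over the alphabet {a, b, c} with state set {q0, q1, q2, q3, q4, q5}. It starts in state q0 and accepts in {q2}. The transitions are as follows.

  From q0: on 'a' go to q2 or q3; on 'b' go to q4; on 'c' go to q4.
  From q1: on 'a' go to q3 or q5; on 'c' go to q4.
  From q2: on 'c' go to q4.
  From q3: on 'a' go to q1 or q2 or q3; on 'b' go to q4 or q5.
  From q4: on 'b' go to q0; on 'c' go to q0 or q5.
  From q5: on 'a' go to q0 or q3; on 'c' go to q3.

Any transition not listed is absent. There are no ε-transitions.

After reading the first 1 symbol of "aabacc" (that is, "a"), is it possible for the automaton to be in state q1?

No

Start in {q0}.
Read 'a': q0→{q2, q3}; now {q2, q3}.
State q1 is not in {q2, q3}.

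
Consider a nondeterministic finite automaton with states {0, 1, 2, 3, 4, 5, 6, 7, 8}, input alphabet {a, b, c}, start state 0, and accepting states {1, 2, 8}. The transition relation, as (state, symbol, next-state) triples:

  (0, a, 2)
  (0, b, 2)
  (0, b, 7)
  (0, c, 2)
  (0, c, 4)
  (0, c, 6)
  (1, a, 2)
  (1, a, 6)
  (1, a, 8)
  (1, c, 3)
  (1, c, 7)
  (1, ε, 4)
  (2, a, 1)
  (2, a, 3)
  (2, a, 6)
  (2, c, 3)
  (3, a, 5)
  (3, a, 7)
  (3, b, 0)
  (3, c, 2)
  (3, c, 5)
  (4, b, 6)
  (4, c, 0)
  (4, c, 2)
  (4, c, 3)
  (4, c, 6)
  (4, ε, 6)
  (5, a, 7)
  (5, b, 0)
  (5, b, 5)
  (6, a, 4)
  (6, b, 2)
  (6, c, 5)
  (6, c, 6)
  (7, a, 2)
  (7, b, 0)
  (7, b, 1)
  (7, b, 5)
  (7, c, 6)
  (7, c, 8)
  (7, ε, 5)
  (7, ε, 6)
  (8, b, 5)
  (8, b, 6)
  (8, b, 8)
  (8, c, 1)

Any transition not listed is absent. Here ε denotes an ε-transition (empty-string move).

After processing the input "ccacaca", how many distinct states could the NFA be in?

7

Start in {0}.
Read 'c': {0} → {2, 4, 6}.
Read 'c': {2, 4, 6} → {0, 2, 3, 5, 6}.
Read 'a': {0, 2, 3, 5, 6} → {1, 2, 3, 4, 5, 6, 7}.
Read 'c': {1, 2, 3, 4, 5, 6, 7} → {0, 2, 3, 5, 6, 7, 8}.
Read 'a': {0, 2, 3, 5, 6, 7, 8} → {1, 2, 3, 4, 5, 6, 7}.
Read 'c': {1, 2, 3, 4, 5, 6, 7} → {0, 2, 3, 5, 6, 7, 8}.
Read 'a': {0, 2, 3, 5, 6, 7, 8} → {1, 2, 3, 4, 5, 6, 7}.
That set has 7 states.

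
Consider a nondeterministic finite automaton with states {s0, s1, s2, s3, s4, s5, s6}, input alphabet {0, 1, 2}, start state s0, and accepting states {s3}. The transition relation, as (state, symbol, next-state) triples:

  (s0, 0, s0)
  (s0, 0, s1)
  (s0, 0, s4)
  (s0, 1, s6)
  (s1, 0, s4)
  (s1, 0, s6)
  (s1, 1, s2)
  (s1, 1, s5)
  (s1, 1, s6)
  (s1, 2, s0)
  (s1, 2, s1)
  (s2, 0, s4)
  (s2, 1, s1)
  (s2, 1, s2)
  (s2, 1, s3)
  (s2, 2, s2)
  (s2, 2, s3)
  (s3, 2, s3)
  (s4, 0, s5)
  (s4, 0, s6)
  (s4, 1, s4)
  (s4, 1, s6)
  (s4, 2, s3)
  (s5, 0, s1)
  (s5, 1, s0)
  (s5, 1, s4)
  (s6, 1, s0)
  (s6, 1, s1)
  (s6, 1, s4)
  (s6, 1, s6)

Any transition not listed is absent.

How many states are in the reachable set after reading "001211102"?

Start in {s0}.
Read '0': {s0} → {s0, s1, s4}.
Read '0': {s0, s1, s4} → {s0, s1, s4, s5, s6}.
Read '1': {s0, s1, s4, s5, s6} → {s0, s1, s2, s4, s5, s6}.
Read '2': {s0, s1, s2, s4, s5, s6} → {s0, s1, s2, s3}.
Read '1': {s0, s1, s2, s3} → {s1, s2, s3, s5, s6}.
Read '1': {s1, s2, s3, s5, s6} → {s0, s1, s2, s3, s4, s5, s6}.
Read '1': {s0, s1, s2, s3, s4, s5, s6} → {s0, s1, s2, s3, s4, s5, s6}.
Read '0': {s0, s1, s2, s3, s4, s5, s6} → {s0, s1, s4, s5, s6}.
Read '2': {s0, s1, s4, s5, s6} → {s0, s1, s3}.
That set has 3 states.

3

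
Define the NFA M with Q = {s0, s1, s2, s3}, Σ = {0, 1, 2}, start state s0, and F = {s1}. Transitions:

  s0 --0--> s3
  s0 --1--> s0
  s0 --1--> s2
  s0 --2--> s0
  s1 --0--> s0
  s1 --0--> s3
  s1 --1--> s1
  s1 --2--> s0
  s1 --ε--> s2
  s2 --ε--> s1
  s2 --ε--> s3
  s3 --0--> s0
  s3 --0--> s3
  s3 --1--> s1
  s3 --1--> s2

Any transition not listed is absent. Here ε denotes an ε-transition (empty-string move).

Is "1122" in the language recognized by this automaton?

No

Start in {s0}.
Read '1': s0→{s0, s2}; union {s0, s2}; ε-closure = {s0, s1, s2, s3}.
Read '1': s0→{s0, s2}, s1→{s1}, s2→∅, s3→{s1, s2}; union {s0, s1, s2}; ε-closure = {s0, s1, s2, s3}.
Read '2': s0→{s0}, s1→{s0}, s2→∅, s3→∅; now {s0}.
Read '2': s0→{s0}; now {s0}.
The final set {s0} contains no accepting state.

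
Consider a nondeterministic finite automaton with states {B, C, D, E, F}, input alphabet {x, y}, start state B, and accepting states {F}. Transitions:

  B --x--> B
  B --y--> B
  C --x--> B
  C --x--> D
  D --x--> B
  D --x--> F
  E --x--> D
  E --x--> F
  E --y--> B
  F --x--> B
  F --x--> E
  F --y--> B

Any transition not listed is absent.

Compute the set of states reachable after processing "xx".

{B}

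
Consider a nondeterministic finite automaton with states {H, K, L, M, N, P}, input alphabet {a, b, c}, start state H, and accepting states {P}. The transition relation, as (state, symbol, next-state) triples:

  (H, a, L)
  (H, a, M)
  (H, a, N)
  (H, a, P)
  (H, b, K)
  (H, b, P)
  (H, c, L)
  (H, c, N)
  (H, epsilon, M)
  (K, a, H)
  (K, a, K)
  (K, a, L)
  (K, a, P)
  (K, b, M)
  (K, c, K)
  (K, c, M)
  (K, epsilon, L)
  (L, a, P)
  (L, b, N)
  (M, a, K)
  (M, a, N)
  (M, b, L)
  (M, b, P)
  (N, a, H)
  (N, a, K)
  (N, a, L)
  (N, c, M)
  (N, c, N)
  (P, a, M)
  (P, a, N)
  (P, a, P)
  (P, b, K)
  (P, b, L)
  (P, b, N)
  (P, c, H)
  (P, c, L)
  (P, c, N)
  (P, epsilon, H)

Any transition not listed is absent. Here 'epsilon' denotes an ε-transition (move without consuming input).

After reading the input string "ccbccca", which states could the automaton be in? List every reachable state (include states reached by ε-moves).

Start: ε-closure({H}) = {H, M}.
Read 'c': H→{L, N}, M→∅; now {L, N}.
Read 'c': L→∅, N→{M, N}; now {M, N}.
Read 'b': M→{L, P}, N→∅; union {L, P}; ε-closure = {H, L, M, P}.
Read 'c': H→{L, N}, L→∅, M→∅, P→{H, L, N}; union {H, L, N}; ε-closure = {H, L, M, N}.
Read 'c': H→{L, N}, L→∅, M→∅, N→{M, N}; now {L, M, N}.
Read 'c': L→∅, M→∅, N→{M, N}; now {M, N}.
Read 'a': M→{K, N}, N→{H, K, L}; union {H, K, L, N}; ε-closure = {H, K, L, M, N}.

{H, K, L, M, N}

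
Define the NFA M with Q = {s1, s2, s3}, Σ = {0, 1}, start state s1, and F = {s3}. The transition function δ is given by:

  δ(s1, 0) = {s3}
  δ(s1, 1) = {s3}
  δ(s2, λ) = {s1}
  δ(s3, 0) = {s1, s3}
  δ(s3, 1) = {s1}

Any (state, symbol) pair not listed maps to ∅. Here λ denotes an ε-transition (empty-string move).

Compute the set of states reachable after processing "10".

Start in {s1}.
Read '1': {s1} → {s3}.
Read '0': {s3} → {s1, s3}.

{s1, s3}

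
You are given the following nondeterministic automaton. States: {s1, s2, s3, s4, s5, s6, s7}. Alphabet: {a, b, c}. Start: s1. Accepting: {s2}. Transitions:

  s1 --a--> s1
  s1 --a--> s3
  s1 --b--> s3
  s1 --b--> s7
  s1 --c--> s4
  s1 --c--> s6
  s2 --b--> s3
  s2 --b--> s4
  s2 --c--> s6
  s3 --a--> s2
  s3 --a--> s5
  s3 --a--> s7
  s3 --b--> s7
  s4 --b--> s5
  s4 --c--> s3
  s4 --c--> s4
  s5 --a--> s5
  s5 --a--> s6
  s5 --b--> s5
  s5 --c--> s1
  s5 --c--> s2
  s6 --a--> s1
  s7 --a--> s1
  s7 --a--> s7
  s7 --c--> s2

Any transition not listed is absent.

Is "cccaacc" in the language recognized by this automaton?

No

Start in {s1}.
Read 'c': s1→{s4, s6}; now {s4, s6}.
Read 'c': s4→{s3, s4}, s6→∅; now {s3, s4}.
Read 'c': s3→∅, s4→{s3, s4}; now {s3, s4}.
Read 'a': s3→{s2, s5, s7}, s4→∅; now {s2, s5, s7}.
Read 'a': s2→∅, s5→{s5, s6}, s7→{s1, s7}; now {s1, s5, s6, s7}.
Read 'c': s1→{s4, s6}, s5→{s1, s2}, s6→∅, s7→{s2}; now {s1, s2, s4, s6}.
Read 'c': s1→{s4, s6}, s2→{s6}, s4→{s3, s4}, s6→∅; now {s3, s4, s6}.
The final set {s3, s4, s6} contains no accepting state.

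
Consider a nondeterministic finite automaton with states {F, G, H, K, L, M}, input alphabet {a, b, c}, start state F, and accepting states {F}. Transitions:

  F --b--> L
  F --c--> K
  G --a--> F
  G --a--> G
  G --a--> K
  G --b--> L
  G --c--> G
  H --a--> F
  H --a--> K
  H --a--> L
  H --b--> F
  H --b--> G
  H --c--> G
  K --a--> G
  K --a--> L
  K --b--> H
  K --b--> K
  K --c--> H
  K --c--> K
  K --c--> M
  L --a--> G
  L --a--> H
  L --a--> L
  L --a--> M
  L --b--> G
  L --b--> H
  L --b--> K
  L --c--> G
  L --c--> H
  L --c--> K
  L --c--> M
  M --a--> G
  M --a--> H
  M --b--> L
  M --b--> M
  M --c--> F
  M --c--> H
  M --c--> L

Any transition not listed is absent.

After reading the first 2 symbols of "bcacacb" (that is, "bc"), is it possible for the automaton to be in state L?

Start in {F}.
Read 'b': F→{L}; now {L}.
Read 'c': L→{G, H, K, M}; now {G, H, K, M}.
State L is not in {G, H, K, M}.

No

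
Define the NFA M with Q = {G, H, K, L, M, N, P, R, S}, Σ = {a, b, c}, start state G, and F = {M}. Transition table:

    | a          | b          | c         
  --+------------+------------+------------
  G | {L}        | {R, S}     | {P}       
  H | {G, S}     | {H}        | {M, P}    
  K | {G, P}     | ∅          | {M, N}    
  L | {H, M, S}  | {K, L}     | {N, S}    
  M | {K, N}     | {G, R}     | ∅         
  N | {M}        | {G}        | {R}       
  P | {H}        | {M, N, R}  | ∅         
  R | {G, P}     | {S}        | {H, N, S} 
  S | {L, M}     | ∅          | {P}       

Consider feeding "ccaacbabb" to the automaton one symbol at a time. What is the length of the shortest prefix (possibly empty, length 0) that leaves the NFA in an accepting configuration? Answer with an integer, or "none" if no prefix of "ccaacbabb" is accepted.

none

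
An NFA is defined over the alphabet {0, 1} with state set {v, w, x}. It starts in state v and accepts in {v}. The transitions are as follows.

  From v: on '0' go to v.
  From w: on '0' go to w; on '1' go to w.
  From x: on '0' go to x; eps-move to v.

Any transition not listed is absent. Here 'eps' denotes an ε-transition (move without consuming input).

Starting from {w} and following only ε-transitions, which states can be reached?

{w}

Begin with {w}.
No ε-moves leave this set, so the closure equals the set itself.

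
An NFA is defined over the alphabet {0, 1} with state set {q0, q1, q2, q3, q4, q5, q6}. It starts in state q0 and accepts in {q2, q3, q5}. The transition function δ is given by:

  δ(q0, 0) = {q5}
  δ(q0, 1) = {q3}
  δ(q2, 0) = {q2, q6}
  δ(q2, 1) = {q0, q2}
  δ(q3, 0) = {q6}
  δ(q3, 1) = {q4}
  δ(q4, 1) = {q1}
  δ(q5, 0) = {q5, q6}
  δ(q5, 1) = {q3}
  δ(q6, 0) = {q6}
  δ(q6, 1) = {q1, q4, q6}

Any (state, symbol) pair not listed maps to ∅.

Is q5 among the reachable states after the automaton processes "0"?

Yes

Start in {q0}.
Read '0': q0→{q5}; now {q5}.
State q5 is in {q5}.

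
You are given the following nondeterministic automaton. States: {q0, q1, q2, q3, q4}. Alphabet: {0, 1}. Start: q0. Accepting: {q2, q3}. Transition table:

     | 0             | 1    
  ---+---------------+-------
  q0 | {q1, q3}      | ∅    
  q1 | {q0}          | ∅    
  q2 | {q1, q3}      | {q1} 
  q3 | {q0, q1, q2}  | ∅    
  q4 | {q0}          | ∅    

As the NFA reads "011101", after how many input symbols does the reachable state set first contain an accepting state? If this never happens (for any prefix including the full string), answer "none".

1

Start in {q0}.
Read '0': q0→{q1, q3}; now {q1, q3}.
None of the earlier sets intersect F, but {q1, q3} does.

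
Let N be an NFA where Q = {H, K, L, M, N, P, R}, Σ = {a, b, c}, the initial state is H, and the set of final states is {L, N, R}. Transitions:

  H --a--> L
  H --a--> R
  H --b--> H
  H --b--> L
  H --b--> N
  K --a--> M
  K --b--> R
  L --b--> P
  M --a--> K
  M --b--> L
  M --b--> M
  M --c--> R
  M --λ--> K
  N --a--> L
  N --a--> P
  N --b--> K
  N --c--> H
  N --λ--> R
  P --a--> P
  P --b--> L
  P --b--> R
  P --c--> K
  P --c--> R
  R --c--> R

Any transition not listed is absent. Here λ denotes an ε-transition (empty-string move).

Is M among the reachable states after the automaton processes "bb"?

Start in {H}.
Read 'b': H→{H, L, N}; union {H, L, N}; ε-closure = {H, L, N, R}.
Read 'b': H→{H, L, N}, L→{P}, N→{K}, R→∅; union {H, K, L, N, P}; ε-closure = {H, K, L, N, P, R}.
State M is not in {H, K, L, N, P, R}.

No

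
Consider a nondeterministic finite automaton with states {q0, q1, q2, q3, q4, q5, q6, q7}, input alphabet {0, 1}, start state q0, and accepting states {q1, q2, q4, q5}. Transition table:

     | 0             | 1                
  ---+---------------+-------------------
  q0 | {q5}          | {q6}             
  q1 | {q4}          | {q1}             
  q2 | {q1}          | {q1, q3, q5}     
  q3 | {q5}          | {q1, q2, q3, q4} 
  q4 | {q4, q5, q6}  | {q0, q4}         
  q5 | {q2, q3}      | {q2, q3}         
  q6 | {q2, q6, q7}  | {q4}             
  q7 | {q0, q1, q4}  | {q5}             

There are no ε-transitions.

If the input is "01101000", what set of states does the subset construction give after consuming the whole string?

{q0, q1, q2, q3, q4, q5, q6, q7}

Start in {q0}.
Read '0': {q0} → {q5}.
Read '1': {q5} → {q2, q3}.
Read '1': {q2, q3} → {q1, q2, q3, q4, q5}.
Read '0': {q1, q2, q3, q4, q5} → {q1, q2, q3, q4, q5, q6}.
Read '1': {q1, q2, q3, q4, q5, q6} → {q0, q1, q2, q3, q4, q5}.
Read '0': {q0, q1, q2, q3, q4, q5} → {q1, q2, q3, q4, q5, q6}.
Read '0': {q1, q2, q3, q4, q5, q6} → {q1, q2, q3, q4, q5, q6, q7}.
Read '0': {q1, q2, q3, q4, q5, q6, q7} → {q0, q1, q2, q3, q4, q5, q6, q7}.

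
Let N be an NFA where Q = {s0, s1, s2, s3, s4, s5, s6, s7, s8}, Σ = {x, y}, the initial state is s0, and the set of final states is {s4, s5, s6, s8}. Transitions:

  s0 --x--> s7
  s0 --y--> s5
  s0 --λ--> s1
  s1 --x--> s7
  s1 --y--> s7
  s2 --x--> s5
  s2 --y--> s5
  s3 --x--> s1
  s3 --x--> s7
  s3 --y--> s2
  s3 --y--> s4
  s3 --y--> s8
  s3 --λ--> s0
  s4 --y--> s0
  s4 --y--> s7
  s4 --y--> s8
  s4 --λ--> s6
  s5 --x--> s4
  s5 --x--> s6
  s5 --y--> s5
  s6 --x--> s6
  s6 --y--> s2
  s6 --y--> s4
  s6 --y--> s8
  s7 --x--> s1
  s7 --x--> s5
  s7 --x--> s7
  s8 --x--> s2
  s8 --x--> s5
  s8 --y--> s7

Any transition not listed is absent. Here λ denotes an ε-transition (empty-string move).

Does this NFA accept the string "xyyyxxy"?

No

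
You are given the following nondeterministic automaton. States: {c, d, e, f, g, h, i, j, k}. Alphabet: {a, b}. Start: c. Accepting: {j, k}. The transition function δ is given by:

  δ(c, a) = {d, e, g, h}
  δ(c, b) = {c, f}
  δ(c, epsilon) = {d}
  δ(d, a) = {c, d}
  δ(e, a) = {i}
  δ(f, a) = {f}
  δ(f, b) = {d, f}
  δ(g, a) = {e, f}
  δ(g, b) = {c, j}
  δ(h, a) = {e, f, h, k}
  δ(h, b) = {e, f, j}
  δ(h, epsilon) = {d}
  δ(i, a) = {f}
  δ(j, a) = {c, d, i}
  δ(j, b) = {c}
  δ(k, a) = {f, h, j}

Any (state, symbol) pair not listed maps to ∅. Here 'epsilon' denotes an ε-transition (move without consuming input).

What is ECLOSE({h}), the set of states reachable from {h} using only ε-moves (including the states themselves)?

{d, h}

Begin with {h}.
ε-move h → d; add d.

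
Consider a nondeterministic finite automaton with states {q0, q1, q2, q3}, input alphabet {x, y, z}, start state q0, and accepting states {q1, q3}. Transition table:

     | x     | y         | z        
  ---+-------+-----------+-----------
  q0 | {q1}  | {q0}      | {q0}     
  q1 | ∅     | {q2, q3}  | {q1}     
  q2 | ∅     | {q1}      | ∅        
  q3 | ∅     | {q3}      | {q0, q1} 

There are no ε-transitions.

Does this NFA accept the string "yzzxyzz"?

Yes

Start in {q0}.
Read 'y': q0→{q0}; now {q0}.
Read 'z': q0→{q0}; now {q0}.
Read 'z': q0→{q0}; now {q0}.
Read 'x': q0→{q1}; now {q1}.
Read 'y': q1→{q2, q3}; now {q2, q3}.
Read 'z': q2→∅, q3→{q0, q1}; now {q0, q1}.
Read 'z': q0→{q0}, q1→{q1}; now {q0, q1}.
The final set {q0, q1} contains the accepting state q1.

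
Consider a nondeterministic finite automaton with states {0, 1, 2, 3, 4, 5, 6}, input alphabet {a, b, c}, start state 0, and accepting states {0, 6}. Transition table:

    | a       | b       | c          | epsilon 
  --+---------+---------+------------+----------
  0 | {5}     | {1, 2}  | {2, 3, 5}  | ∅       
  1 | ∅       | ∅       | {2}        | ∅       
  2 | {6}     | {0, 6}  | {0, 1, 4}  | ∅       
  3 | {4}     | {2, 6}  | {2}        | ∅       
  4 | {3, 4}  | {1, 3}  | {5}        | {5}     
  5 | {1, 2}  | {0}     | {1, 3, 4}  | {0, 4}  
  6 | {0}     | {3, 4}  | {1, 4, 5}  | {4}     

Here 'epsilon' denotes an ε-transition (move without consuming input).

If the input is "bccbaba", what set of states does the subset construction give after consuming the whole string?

{0, 1, 2, 3, 4, 5, 6}

Start in {0}.
Read 'b': {0} → {1, 2}.
Read 'c': {1, 2} → {0, 1, 2, 4, 5}.
Read 'c': {0, 1, 2, 4, 5} → {0, 1, 2, 3, 4, 5}.
Read 'b': {0, 1, 2, 3, 4, 5} → {0, 1, 2, 3, 4, 5, 6}.
Read 'a': {0, 1, 2, 3, 4, 5, 6} → {0, 1, 2, 3, 4, 5, 6}.
Read 'b': {0, 1, 2, 3, 4, 5, 6} → {0, 1, 2, 3, 4, 5, 6}.
Read 'a': {0, 1, 2, 3, 4, 5, 6} → {0, 1, 2, 3, 4, 5, 6}.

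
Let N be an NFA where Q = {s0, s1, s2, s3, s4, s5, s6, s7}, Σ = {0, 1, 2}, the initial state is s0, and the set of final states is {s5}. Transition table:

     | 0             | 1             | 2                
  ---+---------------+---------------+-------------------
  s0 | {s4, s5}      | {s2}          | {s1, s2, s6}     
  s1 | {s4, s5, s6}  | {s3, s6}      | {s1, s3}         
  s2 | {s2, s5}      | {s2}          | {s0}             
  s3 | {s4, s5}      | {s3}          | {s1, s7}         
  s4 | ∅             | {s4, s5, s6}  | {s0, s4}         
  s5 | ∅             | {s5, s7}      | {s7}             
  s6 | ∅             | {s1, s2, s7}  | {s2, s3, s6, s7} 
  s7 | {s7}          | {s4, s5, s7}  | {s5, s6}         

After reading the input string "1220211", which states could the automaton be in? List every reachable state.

{s1, s2, s3, s4, s5, s6, s7}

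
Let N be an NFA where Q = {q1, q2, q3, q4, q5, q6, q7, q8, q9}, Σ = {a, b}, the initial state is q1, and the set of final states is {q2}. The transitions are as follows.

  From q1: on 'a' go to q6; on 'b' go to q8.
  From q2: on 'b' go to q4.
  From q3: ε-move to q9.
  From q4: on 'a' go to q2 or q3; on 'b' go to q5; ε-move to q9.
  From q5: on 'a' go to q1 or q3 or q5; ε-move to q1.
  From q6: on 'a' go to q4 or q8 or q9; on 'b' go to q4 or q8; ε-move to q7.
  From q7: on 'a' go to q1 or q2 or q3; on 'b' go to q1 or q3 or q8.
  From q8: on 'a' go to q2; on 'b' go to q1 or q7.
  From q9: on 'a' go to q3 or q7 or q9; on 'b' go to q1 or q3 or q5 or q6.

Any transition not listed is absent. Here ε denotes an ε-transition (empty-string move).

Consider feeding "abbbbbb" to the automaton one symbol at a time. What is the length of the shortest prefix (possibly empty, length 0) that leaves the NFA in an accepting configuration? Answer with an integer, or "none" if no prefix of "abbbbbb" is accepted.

Start in {q1}.
Read 'a': q1→{q6}; union {q6}; ε-closure = {q6, q7}.
Read 'b': q6→{q4, q8}, q7→{q1, q3, q8}; union {q1, q3, q4, q8}; ε-closure = {q1, q3, q4, q8, q9}.
Read 'b': q1→{q8}, q3→∅, q4→{q5}, q8→{q1, q7}, q9→{q1, q3, q5, q6}; union {q1, q3, q5, q6, q7, q8}; ε-closure = {q1, q3, q5, q6, q7, q8, q9}.
Read 'b': q1→{q8}, q3→∅, q5→∅, q6→{q4, q8}, q7→{q1, q3, q8}, q8→{q1, q7}, q9→{q1, q3, q5, q6}; union {q1, q3, q4, q5, q6, q7, q8}; ε-closure = {q1, q3, q4, q5, q6, q7, q8, q9}.
Read 'b': q1→{q8}, q3→∅, q4→{q5}, q5→∅, q6→{q4, q8}, q7→{q1, q3, q8}, q8→{q1, q7}, q9→{q1, q3, q5, q6}; union {q1, q3, q4, q5, q6, q7, q8}; ε-closure = {q1, q3, q4, q5, q6, q7, q8, q9}.
Read 'b': q1→{q8}, q3→∅, q4→{q5}, q5→∅, q6→{q4, q8}, q7→{q1, q3, q8}, q8→{q1, q7}, q9→{q1, q3, q5, q6}; union {q1, q3, q4, q5, q6, q7, q8}; ε-closure = {q1, q3, q4, q5, q6, q7, q8, q9}.
Read 'b': q1→{q8}, q3→∅, q4→{q5}, q5→∅, q6→{q4, q8}, q7→{q1, q3, q8}, q8→{q1, q7}, q9→{q1, q3, q5, q6}; union {q1, q3, q4, q5, q6, q7, q8}; ε-closure = {q1, q3, q4, q5, q6, q7, q8, q9}.
No reachable set along the way intersects F.

none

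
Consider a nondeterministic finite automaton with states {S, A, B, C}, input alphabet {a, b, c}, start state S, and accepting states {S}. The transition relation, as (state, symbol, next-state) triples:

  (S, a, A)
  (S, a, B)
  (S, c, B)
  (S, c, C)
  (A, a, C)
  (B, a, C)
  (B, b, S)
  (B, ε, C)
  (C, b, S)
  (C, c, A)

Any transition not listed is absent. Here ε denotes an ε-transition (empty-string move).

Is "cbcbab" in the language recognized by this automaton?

Start in {S}.
Read 'c': S→{B, C}; now {B, C}.
Read 'b': B→{S}, C→{S}; now {S}.
Read 'c': S→{B, C}; now {B, C}.
Read 'b': B→{S}, C→{S}; now {S}.
Read 'a': S→{A, B}; union {A, B}; ε-closure = {A, B, C}.
Read 'b': A→∅, B→{S}, C→{S}; now {S}.
The final set {S} contains the accepting state S.

Yes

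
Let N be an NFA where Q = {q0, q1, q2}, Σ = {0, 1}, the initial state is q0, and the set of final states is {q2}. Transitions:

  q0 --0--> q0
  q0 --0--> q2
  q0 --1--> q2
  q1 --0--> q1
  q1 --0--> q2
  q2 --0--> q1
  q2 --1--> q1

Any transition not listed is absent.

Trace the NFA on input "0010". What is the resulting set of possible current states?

{q1, q2}

Start in {q0}.
Read '0': {q0} → {q0, q2}.
Read '0': {q0, q2} → {q0, q1, q2}.
Read '1': {q0, q1, q2} → {q1, q2}.
Read '0': {q1, q2} → {q1, q2}.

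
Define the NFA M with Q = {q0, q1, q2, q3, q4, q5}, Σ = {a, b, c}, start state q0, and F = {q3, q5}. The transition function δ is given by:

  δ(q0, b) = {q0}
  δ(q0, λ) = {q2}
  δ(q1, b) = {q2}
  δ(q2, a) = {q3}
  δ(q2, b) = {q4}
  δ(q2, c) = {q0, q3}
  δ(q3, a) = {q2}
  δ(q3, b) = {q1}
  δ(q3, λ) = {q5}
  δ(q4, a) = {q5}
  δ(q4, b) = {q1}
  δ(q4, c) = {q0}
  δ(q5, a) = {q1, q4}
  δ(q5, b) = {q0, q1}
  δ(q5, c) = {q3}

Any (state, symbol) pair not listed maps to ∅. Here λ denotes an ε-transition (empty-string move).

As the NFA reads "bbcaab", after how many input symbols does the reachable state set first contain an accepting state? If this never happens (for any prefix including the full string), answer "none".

Start: ε-closure({q0}) = {q0, q2}.
Read 'b': q0→{q0}, q2→{q4}; union {q0, q4}; ε-closure = {q0, q2, q4}.
Read 'b': q0→{q0}, q2→{q4}, q4→{q1}; union {q0, q1, q4}; ε-closure = {q0, q1, q2, q4}.
Read 'c': q0→∅, q1→∅, q2→{q0, q3}, q4→{q0}; union {q0, q3}; ε-closure = {q0, q2, q3, q5}.
None of the earlier sets intersect F, but {q0, q2, q3, q5} does.

3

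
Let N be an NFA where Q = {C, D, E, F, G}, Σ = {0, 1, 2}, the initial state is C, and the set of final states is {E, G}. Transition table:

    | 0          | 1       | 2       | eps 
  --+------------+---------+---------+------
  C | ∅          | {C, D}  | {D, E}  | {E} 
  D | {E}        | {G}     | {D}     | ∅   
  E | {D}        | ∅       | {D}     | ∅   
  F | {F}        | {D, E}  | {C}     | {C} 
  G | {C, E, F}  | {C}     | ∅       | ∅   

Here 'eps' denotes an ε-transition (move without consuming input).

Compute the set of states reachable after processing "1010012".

{D, E}

Start: ε-closure({C}) = {C, E}.
Read '1': C→{C, D}, E→∅; union {C, D}; ε-closure = {C, D, E}.
Read '0': C→∅, D→{E}, E→{D}; now {D, E}.
Read '1': D→{G}, E→∅; now {G}.
Read '0': G→{C, E, F}; now {C, E, F}.
Read '0': C→∅, E→{D}, F→{F}; union {D, F}; ε-closure = {C, D, E, F}.
Read '1': C→{C, D}, D→{G}, E→∅, F→{D, E}; now {C, D, E, G}.
Read '2': C→{D, E}, D→{D}, E→{D}, G→∅; now {D, E}.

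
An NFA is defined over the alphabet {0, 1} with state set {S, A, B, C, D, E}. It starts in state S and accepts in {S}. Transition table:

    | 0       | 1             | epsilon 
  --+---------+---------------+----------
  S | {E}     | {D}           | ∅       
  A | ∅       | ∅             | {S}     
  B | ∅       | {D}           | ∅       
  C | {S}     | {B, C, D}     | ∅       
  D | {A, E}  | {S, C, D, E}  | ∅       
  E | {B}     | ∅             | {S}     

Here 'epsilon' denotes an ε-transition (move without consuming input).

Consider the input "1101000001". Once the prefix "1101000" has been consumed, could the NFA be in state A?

No

Start in {S}.
Read '1': {S} → {D}.
Read '1': {D} → {S, C, D, E}.
Read '0': {S, C, D, E} → {S, A, B, E}.
Read '1': {S, A, B, E} → {D}.
Read '0': {D} → {S, A, E}.
Read '0': {S, A, E} → {S, B, E}.
Read '0': {S, B, E} → {S, B, E}.
State A is not in {S, B, E}.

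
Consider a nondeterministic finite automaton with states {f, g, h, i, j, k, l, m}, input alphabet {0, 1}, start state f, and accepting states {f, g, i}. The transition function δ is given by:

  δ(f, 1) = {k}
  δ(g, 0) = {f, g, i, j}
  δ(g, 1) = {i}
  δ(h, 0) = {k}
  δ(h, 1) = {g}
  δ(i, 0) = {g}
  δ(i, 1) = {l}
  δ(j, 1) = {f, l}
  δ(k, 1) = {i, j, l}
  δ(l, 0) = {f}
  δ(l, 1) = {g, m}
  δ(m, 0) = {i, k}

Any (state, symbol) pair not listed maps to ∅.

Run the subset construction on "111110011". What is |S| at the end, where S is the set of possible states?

Start in {f}.
Read '1': f→{k}; now {k}.
Read '1': k→{i, j, l}; now {i, j, l}.
Read '1': i→{l}, j→{f, l}, l→{g, m}; now {f, g, l, m}.
Read '1': f→{k}, g→{i}, l→{g, m}, m→∅; now {g, i, k, m}.
Read '1': g→{i}, i→{l}, k→{i, j, l}, m→∅; now {i, j, l}.
Read '0': i→{g}, j→∅, l→{f}; now {f, g}.
Read '0': f→∅, g→{f, g, i, j}; now {f, g, i, j}.
Read '1': f→{k}, g→{i}, i→{l}, j→{f, l}; now {f, i, k, l}.
Read '1': f→{k}, i→{l}, k→{i, j, l}, l→{g, m}; now {g, i, j, k, l, m}.
That set has 6 states.

6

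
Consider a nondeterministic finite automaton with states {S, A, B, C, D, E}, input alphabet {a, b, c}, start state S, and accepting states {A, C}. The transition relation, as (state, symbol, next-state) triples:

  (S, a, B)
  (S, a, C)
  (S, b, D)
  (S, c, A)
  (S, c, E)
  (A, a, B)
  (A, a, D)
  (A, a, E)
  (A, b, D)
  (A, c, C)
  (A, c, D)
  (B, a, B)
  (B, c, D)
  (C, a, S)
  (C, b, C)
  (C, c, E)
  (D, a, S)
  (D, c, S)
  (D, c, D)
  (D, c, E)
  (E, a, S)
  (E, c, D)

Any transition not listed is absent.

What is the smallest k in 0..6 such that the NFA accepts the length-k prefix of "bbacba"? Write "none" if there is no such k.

Start in {S}.
Read 'b': {S} → {D}.
Read 'b': {D} → ∅.
The set is empty and remains empty for the remaining 4 symbols.
No reachable set along the way intersects F.

none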